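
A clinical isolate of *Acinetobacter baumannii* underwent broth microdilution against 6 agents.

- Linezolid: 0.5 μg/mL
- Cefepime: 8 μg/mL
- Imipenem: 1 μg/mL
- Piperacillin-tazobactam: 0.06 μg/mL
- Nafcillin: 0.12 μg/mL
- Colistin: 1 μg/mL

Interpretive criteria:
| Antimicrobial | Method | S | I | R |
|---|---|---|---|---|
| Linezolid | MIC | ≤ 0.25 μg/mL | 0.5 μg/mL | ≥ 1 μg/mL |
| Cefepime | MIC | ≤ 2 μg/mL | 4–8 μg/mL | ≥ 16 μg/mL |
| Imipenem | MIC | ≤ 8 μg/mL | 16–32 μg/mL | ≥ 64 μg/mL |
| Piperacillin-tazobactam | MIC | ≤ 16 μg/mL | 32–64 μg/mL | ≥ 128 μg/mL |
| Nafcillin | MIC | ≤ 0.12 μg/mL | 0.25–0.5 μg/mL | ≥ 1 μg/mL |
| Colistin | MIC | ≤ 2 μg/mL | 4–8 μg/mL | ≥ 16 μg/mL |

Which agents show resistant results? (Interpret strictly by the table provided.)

Linezolid: 0.5 μg/mL is = 0.5 μg/mL → I
Cefepime 8 μg/mL: in 4–8 μg/mL ⇒ intermediate
Imipenem 1 μg/mL: ≤ 8 μg/mL — S
Piperacillin-tazobactam: 0.06 μg/mL is ≤ 16 μg/mL — S
Nafcillin (0.12 μg/mL) ≤ 0.12 μg/mL ⇒ susceptible
Colistin 1 μg/mL: ≤ 2 μg/mL — Susceptible

none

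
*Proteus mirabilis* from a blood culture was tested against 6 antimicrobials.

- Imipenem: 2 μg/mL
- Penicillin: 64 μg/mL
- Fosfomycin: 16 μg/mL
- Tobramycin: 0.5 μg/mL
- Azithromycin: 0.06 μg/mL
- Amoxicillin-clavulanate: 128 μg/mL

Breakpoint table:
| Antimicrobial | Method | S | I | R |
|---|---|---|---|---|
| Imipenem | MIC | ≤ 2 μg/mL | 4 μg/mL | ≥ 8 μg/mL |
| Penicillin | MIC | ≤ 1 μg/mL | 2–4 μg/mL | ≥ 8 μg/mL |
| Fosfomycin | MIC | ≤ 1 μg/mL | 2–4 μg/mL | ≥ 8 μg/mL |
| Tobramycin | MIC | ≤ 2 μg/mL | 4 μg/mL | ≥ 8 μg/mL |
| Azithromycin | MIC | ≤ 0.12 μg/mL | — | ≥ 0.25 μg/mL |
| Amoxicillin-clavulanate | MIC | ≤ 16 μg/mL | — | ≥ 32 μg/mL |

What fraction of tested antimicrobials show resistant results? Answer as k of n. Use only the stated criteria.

Imipenem: 2 μg/mL is ≤ 2 μg/mL ⇒ S
Penicillin 64 μg/mL: ≥ 8 μg/mL — resistant
Fosfomycin (16 μg/mL) ≥ 8 μg/mL → Resistant
Tobramycin 0.5 μg/mL: ≤ 2 μg/mL — Susceptible
Azithromycin: 0.06 μg/mL is ≤ 0.12 μg/mL — S
Amoxicillin-clavulanate: 128 μg/mL is ≥ 32 μg/mL — resistant
Resistant: 3/6

3 of 6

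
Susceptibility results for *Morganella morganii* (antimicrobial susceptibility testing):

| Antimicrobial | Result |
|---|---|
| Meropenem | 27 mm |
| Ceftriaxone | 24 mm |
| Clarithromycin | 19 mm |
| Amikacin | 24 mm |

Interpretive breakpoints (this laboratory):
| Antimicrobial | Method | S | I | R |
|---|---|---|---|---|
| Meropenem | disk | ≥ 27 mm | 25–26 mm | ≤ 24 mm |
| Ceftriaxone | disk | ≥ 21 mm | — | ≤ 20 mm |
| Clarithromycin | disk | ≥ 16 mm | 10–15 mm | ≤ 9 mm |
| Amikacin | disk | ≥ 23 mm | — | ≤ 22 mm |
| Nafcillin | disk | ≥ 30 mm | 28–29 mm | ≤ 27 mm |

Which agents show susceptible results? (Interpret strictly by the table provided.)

Meropenem: 27 mm is ≥ 27 mm ⇒ susceptible
Ceftriaxone 24 mm: ≥ 21 mm → Susceptible
Clarithromycin 19 mm: ≥ 16 mm — Susceptible
Amikacin 24 mm: ≥ 23 mm ⇒ susceptible

meropenem, ceftriaxone, clarithromycin, amikacin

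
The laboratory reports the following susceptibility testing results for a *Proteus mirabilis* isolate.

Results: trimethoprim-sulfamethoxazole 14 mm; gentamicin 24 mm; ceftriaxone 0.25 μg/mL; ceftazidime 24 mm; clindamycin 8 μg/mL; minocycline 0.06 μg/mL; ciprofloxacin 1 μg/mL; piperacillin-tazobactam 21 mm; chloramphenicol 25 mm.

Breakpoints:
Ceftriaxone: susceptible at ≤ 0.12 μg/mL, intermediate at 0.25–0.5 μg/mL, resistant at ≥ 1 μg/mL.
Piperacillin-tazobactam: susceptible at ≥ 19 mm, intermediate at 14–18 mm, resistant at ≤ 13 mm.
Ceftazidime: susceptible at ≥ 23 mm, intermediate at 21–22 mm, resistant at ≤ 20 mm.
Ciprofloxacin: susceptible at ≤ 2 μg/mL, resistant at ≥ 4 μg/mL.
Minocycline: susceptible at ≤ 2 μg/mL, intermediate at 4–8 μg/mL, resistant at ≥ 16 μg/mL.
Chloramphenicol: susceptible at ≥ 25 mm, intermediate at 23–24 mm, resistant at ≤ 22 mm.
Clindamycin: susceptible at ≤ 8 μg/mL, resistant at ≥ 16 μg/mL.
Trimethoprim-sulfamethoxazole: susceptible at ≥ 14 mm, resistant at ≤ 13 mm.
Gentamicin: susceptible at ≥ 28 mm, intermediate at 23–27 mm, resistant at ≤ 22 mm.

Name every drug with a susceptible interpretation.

Trimethoprim-sulfamethoxazole: 14 mm is ≥ 14 mm ⇒ Susceptible
Gentamicin 24 mm: in 23–27 mm → Intermediate
Ceftriaxone (0.25 μg/mL) in 0.25–0.5 μg/mL → Intermediate
Ceftazidime 24 mm: ≥ 23 mm ⇒ susceptible
Clindamycin (8 μg/mL) ≤ 8 μg/mL ⇒ S
Minocycline: 0.06 μg/mL is ≤ 2 μg/mL → susceptible
Ciprofloxacin (1 μg/mL) ≤ 2 μg/mL ⇒ susceptible
Piperacillin-tazobactam: 21 mm is ≥ 19 mm → susceptible
Chloramphenicol 25 mm: ≥ 25 mm → Susceptible

trimethoprim-sulfamethoxazole, ceftazidime, clindamycin, minocycline, ciprofloxacin, piperacillin-tazobactam, chloramphenicol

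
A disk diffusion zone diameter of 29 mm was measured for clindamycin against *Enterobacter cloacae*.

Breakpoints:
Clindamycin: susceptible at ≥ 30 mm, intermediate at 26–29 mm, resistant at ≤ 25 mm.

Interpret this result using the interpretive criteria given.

I

Clindamycin (29 mm) in 26–29 mm → Intermediate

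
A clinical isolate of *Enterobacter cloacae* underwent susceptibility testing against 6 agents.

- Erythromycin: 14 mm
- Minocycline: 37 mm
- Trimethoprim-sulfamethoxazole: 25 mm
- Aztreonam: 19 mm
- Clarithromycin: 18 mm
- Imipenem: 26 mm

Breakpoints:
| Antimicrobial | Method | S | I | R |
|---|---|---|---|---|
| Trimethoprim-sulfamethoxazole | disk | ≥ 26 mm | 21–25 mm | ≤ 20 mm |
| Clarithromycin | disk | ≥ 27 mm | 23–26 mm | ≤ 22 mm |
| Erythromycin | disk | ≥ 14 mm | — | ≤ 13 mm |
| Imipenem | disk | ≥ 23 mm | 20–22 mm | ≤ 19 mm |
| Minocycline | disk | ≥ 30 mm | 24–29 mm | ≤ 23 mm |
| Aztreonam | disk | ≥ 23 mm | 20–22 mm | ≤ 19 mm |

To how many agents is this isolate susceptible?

Erythromycin: 14 mm is ≥ 14 mm ⇒ Susceptible
Minocycline (37 mm) ≥ 30 mm — S
Trimethoprim-sulfamethoxazole: 25 mm is in 21–25 mm — I
Aztreonam 19 mm: ≤ 19 mm ⇒ Resistant
Clarithromycin (18 mm) ≤ 22 mm → Resistant
Imipenem (26 mm) ≥ 23 mm — S
Susceptible: 3

3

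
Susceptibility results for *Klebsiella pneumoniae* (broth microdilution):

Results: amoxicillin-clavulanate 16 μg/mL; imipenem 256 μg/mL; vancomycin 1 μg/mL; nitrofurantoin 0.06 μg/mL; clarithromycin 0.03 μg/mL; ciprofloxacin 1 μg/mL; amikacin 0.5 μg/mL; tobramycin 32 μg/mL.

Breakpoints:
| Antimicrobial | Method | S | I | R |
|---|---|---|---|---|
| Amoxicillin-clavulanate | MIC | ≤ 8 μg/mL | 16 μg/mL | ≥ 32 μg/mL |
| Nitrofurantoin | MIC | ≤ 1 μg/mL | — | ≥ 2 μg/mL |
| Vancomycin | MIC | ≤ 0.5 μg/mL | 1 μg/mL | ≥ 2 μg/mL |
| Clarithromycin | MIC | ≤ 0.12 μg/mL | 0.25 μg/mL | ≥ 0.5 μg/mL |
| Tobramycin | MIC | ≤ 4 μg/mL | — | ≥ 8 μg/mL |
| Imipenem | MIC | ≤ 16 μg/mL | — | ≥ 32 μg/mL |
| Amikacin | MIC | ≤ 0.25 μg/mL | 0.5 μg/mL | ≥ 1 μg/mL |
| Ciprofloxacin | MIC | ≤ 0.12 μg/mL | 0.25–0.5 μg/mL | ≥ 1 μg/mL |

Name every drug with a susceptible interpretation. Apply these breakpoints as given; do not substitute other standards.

nitrofurantoin, clarithromycin

Amoxicillin-clavulanate 16 μg/mL: = 16 μg/mL ⇒ I
Imipenem (256 μg/mL) ≥ 32 μg/mL — resistant
Vancomycin (1 μg/mL) = 1 μg/mL — Intermediate
Nitrofurantoin: 0.06 μg/mL is ≤ 1 μg/mL — susceptible
Clarithromycin: 0.03 μg/mL is ≤ 0.12 μg/mL — S
Ciprofloxacin 1 μg/mL: ≥ 1 μg/mL — Resistant
Amikacin: 0.5 μg/mL is = 0.5 μg/mL ⇒ intermediate
Tobramycin: 32 μg/mL is ≥ 8 μg/mL → Resistant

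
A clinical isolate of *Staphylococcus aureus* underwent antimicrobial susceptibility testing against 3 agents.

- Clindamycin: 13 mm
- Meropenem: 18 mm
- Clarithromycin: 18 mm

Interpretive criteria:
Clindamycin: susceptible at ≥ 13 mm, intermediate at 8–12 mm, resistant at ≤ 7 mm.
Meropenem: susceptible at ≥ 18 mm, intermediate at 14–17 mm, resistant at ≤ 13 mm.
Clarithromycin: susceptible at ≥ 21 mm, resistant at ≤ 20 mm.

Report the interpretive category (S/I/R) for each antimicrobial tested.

Clindamycin: 13 mm is ≥ 13 mm ⇒ Susceptible
Meropenem: 18 mm is ≥ 18 mm — Susceptible
Clarithromycin 18 mm: ≤ 20 mm — R

S, S, R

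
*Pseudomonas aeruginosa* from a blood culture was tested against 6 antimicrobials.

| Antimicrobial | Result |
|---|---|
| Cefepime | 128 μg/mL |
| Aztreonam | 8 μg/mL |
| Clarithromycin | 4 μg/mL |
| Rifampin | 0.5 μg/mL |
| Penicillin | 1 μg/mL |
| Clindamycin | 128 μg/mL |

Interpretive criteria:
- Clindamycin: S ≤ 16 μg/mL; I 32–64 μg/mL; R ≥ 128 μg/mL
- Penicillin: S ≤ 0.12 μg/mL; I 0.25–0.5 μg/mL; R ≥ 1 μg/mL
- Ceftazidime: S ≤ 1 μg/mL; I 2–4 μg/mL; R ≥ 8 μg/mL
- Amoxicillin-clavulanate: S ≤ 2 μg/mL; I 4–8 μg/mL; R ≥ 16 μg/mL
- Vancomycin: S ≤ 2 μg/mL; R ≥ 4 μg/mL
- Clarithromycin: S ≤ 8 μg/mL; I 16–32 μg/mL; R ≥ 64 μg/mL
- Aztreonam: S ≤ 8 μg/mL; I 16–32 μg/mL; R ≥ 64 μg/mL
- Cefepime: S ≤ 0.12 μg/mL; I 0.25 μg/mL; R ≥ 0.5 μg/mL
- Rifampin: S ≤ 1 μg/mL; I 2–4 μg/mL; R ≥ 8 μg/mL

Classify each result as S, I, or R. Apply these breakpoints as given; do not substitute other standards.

R, S, S, S, R, R

Cefepime (128 μg/mL) ≥ 0.5 μg/mL → resistant
Aztreonam (8 μg/mL) ≤ 8 μg/mL — susceptible
Clarithromycin (4 μg/mL) ≤ 8 μg/mL ⇒ susceptible
Rifampin: 0.5 μg/mL is ≤ 1 μg/mL — susceptible
Penicillin 1 μg/mL: ≥ 1 μg/mL ⇒ R
Clindamycin 128 μg/mL: ≥ 128 μg/mL → Resistant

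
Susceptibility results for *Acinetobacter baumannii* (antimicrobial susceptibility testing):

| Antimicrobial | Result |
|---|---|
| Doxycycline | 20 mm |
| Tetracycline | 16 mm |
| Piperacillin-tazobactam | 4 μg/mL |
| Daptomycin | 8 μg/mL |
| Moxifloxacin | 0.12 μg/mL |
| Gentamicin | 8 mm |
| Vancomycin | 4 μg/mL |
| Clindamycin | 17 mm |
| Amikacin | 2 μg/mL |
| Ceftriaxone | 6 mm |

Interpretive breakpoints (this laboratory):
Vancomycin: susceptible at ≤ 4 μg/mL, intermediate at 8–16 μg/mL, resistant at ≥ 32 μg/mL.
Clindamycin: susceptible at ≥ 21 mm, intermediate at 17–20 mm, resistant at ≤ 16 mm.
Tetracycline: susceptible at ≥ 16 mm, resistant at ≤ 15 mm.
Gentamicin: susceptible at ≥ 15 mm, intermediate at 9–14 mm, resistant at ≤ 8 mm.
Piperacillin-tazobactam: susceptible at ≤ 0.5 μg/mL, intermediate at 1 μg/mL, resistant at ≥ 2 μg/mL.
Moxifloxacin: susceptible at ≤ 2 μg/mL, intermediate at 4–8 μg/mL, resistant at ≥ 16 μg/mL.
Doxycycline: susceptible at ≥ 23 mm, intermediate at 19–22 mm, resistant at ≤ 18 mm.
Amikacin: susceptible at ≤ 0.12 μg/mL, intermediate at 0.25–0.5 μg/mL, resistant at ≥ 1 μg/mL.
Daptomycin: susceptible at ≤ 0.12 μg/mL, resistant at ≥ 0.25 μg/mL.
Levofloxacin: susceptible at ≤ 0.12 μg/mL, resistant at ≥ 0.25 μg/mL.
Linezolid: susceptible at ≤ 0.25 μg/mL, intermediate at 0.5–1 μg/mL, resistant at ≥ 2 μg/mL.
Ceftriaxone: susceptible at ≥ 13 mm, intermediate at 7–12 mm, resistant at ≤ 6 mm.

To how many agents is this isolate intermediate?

Doxycycline 20 mm: in 19–22 mm ⇒ Intermediate
Tetracycline (16 mm) ≥ 16 mm → S
Piperacillin-tazobactam (4 μg/mL) ≥ 2 μg/mL → Resistant
Daptomycin 8 μg/mL: ≥ 0.25 μg/mL — resistant
Moxifloxacin: 0.12 μg/mL is ≤ 2 μg/mL ⇒ susceptible
Gentamicin (8 mm) ≤ 8 mm → resistant
Vancomycin 4 μg/mL: ≤ 4 μg/mL ⇒ S
Clindamycin (17 mm) in 17–20 mm — I
Amikacin 2 μg/mL: ≥ 1 μg/mL ⇒ Resistant
Ceftriaxone: 6 mm is ≤ 6 mm ⇒ resistant
Intermediate: 2

2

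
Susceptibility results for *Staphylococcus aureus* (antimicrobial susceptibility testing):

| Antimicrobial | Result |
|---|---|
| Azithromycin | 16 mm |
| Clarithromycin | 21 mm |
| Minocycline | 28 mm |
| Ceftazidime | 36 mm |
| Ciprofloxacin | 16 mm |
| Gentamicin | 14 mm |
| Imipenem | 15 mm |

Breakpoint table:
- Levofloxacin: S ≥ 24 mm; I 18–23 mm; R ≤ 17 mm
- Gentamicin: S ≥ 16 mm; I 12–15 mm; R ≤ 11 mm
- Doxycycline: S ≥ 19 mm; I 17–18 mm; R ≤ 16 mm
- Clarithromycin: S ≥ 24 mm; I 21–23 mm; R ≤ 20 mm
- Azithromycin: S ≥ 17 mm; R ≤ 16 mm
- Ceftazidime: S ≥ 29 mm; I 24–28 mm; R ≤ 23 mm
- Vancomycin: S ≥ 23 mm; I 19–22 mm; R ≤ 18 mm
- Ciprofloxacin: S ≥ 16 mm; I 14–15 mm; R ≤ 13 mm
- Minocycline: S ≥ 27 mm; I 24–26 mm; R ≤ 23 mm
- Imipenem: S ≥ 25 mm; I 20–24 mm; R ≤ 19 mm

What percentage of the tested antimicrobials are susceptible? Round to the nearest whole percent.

43%

Azithromycin 16 mm: ≤ 16 mm → R
Clarithromycin: 21 mm is in 21–23 mm ⇒ intermediate
Minocycline: 28 mm is ≥ 27 mm — S
Ceftazidime 36 mm: ≥ 29 mm → S
Ciprofloxacin 16 mm: ≥ 16 mm ⇒ S
Gentamicin 14 mm: in 12–15 mm → I
Imipenem 15 mm: ≤ 19 mm → resistant
Susceptible: 3/7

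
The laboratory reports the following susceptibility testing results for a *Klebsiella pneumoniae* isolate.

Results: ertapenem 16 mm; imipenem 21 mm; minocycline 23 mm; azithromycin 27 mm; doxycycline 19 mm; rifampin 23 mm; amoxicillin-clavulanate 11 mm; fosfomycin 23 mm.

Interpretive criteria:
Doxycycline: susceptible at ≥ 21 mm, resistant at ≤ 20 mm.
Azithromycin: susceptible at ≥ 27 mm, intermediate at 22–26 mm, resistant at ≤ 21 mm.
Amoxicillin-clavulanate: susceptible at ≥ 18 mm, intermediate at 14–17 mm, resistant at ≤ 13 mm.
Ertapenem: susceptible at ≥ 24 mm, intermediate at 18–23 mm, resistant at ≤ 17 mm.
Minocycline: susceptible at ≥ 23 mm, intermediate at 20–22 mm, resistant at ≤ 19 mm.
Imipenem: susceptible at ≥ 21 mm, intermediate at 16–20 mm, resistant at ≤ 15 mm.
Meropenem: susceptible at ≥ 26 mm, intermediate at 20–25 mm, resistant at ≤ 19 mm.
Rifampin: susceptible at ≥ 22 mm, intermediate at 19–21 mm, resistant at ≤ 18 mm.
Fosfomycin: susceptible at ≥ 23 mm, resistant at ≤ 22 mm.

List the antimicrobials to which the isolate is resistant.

ertapenem, doxycycline, amoxicillin-clavulanate

Ertapenem 16 mm: ≤ 17 mm ⇒ resistant
Imipenem: 21 mm is ≥ 21 mm — Susceptible
Minocycline: 23 mm is ≥ 23 mm — S
Azithromycin: 27 mm is ≥ 27 mm ⇒ S
Doxycycline (19 mm) ≤ 20 mm ⇒ Resistant
Rifampin 23 mm: ≥ 22 mm — S
Amoxicillin-clavulanate 11 mm: ≤ 13 mm — Resistant
Fosfomycin: 23 mm is ≥ 23 mm — Susceptible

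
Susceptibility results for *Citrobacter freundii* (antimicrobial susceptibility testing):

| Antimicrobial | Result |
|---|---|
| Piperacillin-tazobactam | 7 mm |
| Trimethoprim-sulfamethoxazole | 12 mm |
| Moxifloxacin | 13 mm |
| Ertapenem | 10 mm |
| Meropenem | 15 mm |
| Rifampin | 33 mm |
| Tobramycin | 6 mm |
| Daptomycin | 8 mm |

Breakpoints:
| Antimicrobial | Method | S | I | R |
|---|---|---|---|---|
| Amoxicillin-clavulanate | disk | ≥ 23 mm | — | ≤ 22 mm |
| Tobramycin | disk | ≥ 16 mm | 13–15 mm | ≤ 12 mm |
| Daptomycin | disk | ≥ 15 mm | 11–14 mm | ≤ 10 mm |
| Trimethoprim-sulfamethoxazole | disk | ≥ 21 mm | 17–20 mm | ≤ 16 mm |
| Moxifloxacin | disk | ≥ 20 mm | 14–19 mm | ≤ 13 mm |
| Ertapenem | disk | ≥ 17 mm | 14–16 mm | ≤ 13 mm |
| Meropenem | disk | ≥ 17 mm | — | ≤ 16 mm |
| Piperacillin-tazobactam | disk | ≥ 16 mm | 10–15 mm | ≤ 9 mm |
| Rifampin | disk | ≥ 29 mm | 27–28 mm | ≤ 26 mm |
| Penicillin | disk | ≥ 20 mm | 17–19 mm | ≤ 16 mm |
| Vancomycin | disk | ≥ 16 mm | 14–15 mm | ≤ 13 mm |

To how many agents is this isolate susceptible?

1

Piperacillin-tazobactam: 7 mm is ≤ 9 mm → resistant
Trimethoprim-sulfamethoxazole: 12 mm is ≤ 16 mm — Resistant
Moxifloxacin (13 mm) ≤ 13 mm — Resistant
Ertapenem: 10 mm is ≤ 13 mm → Resistant
Meropenem 15 mm: ≤ 16 mm ⇒ Resistant
Rifampin: 33 mm is ≥ 29 mm → susceptible
Tobramycin 6 mm: ≤ 12 mm → Resistant
Daptomycin 8 mm: ≤ 10 mm → resistant
Susceptible: 1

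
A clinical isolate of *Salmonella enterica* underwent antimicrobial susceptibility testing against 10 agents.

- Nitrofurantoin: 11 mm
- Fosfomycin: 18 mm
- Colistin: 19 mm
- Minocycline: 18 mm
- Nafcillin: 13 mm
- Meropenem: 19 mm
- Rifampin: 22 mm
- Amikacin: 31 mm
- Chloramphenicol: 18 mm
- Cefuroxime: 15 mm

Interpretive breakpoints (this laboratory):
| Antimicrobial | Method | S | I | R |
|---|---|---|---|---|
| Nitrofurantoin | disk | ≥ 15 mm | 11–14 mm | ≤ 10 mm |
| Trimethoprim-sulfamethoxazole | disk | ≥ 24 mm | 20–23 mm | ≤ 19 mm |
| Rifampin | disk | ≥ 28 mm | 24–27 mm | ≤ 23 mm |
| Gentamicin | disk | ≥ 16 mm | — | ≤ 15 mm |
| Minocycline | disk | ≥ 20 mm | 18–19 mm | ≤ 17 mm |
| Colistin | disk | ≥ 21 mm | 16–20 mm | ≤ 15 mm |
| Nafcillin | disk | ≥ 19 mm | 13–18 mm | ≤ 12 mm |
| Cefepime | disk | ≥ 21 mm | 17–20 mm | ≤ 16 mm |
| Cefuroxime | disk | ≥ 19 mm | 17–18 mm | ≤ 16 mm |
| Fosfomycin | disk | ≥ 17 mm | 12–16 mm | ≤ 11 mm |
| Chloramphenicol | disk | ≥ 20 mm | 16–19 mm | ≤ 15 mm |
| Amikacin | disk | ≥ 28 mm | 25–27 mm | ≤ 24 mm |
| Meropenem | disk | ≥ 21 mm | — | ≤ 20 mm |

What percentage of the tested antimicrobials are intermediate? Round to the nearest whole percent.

Nitrofurantoin (11 mm) in 11–14 mm ⇒ I
Fosfomycin 18 mm: ≥ 17 mm — S
Colistin 19 mm: in 16–20 mm → Intermediate
Minocycline: 18 mm is in 18–19 mm ⇒ Intermediate
Nafcillin 13 mm: in 13–18 mm → I
Meropenem (19 mm) ≤ 20 mm — resistant
Rifampin: 22 mm is ≤ 23 mm — resistant
Amikacin: 31 mm is ≥ 28 mm → Susceptible
Chloramphenicol 18 mm: in 16–19 mm — I
Cefuroxime (15 mm) ≤ 16 mm ⇒ Resistant
Intermediate: 5/10

50%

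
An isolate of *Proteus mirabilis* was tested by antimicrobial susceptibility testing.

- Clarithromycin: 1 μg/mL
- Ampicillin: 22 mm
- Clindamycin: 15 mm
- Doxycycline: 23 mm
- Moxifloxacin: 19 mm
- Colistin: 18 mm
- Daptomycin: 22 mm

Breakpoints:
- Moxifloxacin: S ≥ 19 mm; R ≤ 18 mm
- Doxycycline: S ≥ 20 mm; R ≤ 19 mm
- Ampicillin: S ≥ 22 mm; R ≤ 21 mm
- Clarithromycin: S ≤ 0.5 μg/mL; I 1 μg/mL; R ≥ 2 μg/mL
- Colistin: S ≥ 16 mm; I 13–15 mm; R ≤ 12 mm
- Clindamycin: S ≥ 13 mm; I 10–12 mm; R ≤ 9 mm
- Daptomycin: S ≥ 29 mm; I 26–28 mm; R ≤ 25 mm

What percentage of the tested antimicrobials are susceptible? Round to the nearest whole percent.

Clarithromycin 1 μg/mL: = 1 μg/mL ⇒ I
Ampicillin 22 mm: ≥ 22 mm ⇒ Susceptible
Clindamycin 15 mm: ≥ 13 mm — S
Doxycycline 23 mm: ≥ 20 mm — susceptible
Moxifloxacin: 19 mm is ≥ 19 mm — S
Colistin: 18 mm is ≥ 16 mm — S
Daptomycin 22 mm: ≤ 25 mm → R
Susceptible: 5/7

71%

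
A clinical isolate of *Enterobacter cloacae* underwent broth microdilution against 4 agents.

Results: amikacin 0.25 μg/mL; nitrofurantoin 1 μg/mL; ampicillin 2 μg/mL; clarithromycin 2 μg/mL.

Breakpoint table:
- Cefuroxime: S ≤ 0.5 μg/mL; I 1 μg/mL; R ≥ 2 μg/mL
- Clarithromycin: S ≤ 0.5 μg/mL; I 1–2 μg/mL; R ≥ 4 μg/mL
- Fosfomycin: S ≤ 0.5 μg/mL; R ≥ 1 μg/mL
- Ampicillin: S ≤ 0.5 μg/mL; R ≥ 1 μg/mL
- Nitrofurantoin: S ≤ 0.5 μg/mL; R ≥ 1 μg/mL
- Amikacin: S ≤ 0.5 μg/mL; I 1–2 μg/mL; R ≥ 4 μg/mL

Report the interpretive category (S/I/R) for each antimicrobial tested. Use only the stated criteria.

S, R, R, I

Amikacin: 0.25 μg/mL is ≤ 0.5 μg/mL ⇒ Susceptible
Nitrofurantoin (1 μg/mL) ≥ 1 μg/mL — R
Ampicillin (2 μg/mL) ≥ 1 μg/mL ⇒ Resistant
Clarithromycin 2 μg/mL: in 1–2 μg/mL ⇒ Intermediate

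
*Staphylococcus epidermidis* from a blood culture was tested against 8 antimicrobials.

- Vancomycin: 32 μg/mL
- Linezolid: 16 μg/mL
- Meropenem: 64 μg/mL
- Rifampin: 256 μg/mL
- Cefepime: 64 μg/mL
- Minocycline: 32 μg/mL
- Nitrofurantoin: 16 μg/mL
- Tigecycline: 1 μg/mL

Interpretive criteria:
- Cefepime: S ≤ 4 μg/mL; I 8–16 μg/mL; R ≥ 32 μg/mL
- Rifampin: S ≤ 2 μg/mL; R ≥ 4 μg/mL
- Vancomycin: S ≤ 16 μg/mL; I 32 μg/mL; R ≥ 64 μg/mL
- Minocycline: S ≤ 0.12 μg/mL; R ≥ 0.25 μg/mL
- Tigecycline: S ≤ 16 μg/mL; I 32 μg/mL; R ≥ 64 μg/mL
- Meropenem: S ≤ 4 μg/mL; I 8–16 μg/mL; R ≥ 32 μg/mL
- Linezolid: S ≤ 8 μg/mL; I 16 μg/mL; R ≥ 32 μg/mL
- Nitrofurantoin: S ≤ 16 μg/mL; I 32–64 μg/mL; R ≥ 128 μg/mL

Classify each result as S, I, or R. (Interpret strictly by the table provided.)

I, I, R, R, R, R, S, S

Vancomycin 32 μg/mL: = 32 μg/mL ⇒ I
Linezolid (16 μg/mL) = 16 μg/mL — I
Meropenem (64 μg/mL) ≥ 32 μg/mL ⇒ R
Rifampin (256 μg/mL) ≥ 4 μg/mL ⇒ resistant
Cefepime: 64 μg/mL is ≥ 32 μg/mL → Resistant
Minocycline: 32 μg/mL is ≥ 0.25 μg/mL ⇒ R
Nitrofurantoin: 16 μg/mL is ≤ 16 μg/mL → S
Tigecycline: 1 μg/mL is ≤ 16 μg/mL ⇒ S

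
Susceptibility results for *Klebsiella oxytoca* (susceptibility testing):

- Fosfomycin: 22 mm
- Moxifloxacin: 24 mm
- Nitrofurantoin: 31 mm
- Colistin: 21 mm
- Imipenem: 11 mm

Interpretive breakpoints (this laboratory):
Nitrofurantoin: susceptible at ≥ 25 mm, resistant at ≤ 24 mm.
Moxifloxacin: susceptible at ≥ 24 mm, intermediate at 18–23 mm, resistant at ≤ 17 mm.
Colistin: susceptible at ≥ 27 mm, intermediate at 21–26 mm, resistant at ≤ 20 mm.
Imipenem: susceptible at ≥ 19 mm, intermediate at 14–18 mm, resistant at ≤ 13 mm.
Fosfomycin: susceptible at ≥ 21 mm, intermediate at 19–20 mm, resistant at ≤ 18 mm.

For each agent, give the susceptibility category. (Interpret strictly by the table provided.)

S, S, S, I, R

Fosfomycin (22 mm) ≥ 21 mm ⇒ S
Moxifloxacin 24 mm: ≥ 24 mm — susceptible
Nitrofurantoin: 31 mm is ≥ 25 mm ⇒ Susceptible
Colistin: 21 mm is in 21–26 mm ⇒ I
Imipenem 11 mm: ≤ 13 mm ⇒ Resistant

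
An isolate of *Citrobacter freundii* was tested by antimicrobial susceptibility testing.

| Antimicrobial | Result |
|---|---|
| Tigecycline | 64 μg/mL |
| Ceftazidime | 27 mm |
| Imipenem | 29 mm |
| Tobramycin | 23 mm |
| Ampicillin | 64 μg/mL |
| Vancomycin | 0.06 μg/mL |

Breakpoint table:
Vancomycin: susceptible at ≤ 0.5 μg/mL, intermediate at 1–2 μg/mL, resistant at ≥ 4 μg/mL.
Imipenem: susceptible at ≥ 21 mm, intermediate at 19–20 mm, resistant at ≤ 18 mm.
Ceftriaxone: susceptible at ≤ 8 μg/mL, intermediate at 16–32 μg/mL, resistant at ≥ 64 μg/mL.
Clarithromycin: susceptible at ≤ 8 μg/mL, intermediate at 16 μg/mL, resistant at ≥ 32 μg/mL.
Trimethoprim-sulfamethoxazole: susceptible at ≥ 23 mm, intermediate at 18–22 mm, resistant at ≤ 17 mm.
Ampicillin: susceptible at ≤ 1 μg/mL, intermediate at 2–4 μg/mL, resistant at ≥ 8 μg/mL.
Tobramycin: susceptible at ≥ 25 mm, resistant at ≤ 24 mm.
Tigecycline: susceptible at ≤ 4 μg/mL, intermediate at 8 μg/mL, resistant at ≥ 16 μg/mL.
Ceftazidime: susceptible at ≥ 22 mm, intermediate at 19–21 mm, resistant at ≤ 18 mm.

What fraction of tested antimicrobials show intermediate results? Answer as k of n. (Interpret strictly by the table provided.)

Tigecycline (64 μg/mL) ≥ 16 μg/mL — resistant
Ceftazidime (27 mm) ≥ 22 mm → Susceptible
Imipenem (29 mm) ≥ 21 mm — susceptible
Tobramycin 23 mm: ≤ 24 mm → resistant
Ampicillin (64 μg/mL) ≥ 8 μg/mL — Resistant
Vancomycin 0.06 μg/mL: ≤ 0.5 μg/mL ⇒ S
Intermediate: 0/6

0 of 6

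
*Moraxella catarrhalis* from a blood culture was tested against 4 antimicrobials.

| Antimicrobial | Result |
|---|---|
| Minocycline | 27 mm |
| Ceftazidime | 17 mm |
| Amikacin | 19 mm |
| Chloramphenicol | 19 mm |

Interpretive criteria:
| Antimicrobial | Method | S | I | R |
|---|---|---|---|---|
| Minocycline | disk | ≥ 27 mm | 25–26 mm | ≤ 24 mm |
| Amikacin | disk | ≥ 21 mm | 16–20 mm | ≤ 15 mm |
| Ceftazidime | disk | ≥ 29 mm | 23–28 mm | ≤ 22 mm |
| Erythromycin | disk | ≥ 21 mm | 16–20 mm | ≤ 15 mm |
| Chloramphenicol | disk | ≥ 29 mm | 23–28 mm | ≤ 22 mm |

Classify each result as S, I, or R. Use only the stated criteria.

Minocycline: 27 mm is ≥ 27 mm → S
Ceftazidime 17 mm: ≤ 22 mm ⇒ Resistant
Amikacin 19 mm: in 16–20 mm — intermediate
Chloramphenicol: 19 mm is ≤ 22 mm — Resistant

S, R, I, R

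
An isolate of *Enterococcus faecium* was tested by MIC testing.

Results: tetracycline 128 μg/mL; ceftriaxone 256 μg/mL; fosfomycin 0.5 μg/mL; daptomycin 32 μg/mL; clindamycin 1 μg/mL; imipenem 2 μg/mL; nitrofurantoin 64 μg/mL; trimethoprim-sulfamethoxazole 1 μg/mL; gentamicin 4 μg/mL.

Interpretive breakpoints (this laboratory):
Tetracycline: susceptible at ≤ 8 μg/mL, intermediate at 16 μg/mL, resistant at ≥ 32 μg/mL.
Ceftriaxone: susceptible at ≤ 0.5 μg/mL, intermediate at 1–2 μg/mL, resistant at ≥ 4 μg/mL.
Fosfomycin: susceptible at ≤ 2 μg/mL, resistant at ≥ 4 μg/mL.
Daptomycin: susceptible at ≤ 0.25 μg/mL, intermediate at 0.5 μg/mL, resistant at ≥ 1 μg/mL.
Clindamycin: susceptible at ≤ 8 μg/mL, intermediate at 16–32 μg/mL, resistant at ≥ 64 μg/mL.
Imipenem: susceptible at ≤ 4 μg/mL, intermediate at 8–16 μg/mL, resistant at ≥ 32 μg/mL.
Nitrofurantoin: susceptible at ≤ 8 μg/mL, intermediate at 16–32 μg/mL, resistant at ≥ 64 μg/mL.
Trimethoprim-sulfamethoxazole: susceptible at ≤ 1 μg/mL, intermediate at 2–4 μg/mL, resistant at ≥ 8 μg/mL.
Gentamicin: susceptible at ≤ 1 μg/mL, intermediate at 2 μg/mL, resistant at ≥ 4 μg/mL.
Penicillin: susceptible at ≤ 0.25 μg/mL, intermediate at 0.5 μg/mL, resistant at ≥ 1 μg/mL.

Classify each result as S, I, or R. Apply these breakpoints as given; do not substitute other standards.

Tetracycline (128 μg/mL) ≥ 32 μg/mL — resistant
Ceftriaxone (256 μg/mL) ≥ 4 μg/mL ⇒ resistant
Fosfomycin: 0.5 μg/mL is ≤ 2 μg/mL — Susceptible
Daptomycin: 32 μg/mL is ≥ 1 μg/mL → resistant
Clindamycin: 1 μg/mL is ≤ 8 μg/mL ⇒ susceptible
Imipenem 2 μg/mL: ≤ 4 μg/mL ⇒ susceptible
Nitrofurantoin: 64 μg/mL is ≥ 64 μg/mL → Resistant
Trimethoprim-sulfamethoxazole 1 μg/mL: ≤ 1 μg/mL → Susceptible
Gentamicin: 4 μg/mL is ≥ 4 μg/mL → R

R, R, S, R, S, S, R, S, R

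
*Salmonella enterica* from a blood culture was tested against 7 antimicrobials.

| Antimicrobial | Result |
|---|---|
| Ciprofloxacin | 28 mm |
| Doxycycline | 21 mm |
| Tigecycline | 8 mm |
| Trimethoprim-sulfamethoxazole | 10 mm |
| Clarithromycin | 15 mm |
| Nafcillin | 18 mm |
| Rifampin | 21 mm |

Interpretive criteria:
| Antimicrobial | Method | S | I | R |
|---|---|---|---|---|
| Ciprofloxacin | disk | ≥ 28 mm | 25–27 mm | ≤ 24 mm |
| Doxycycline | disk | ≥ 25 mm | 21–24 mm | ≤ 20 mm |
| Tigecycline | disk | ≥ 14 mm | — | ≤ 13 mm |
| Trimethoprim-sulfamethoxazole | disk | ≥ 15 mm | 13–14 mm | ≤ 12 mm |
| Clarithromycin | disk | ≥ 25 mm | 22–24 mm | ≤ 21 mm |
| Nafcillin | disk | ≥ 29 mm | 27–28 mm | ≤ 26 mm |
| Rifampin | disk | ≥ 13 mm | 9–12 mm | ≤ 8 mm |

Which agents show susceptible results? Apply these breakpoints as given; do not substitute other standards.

Ciprofloxacin: 28 mm is ≥ 28 mm → S
Doxycycline 21 mm: in 21–24 mm ⇒ I
Tigecycline: 8 mm is ≤ 13 mm → resistant
Trimethoprim-sulfamethoxazole: 10 mm is ≤ 12 mm → resistant
Clarithromycin (15 mm) ≤ 21 mm — Resistant
Nafcillin (18 mm) ≤ 26 mm — R
Rifampin: 21 mm is ≥ 13 mm → Susceptible

ciprofloxacin, rifampin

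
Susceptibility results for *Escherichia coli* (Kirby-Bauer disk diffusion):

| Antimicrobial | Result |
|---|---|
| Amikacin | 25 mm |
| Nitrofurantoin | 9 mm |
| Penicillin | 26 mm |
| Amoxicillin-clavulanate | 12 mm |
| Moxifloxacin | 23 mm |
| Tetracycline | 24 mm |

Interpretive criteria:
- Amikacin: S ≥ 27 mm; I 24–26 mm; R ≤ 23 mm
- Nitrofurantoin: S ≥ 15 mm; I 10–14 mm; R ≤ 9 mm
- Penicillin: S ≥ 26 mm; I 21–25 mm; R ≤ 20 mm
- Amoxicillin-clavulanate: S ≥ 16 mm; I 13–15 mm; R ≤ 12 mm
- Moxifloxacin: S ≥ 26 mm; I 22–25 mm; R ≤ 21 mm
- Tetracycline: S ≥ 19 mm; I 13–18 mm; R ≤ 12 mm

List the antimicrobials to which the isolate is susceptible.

Amikacin 25 mm: in 24–26 mm — intermediate
Nitrofurantoin 9 mm: ≤ 9 mm → Resistant
Penicillin (26 mm) ≥ 26 mm → S
Amoxicillin-clavulanate 12 mm: ≤ 12 mm ⇒ R
Moxifloxacin 23 mm: in 22–25 mm → intermediate
Tetracycline: 24 mm is ≥ 19 mm → susceptible

penicillin, tetracycline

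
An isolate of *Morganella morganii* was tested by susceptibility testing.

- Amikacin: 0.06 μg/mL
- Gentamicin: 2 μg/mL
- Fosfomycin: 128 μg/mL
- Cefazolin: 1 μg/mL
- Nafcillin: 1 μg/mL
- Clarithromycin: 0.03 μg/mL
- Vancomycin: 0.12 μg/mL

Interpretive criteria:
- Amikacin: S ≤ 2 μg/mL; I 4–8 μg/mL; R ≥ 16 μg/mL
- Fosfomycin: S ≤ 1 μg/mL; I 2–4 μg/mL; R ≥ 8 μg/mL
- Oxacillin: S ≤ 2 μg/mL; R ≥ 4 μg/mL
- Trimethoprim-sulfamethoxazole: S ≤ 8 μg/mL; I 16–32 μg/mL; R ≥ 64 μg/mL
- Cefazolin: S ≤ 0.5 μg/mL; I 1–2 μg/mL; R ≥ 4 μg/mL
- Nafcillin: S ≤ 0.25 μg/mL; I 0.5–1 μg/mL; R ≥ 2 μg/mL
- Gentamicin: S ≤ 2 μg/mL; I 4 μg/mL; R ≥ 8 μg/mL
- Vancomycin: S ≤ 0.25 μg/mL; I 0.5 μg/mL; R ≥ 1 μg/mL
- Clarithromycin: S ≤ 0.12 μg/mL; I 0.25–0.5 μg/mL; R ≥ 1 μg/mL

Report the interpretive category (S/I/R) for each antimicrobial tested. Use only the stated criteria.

Amikacin 0.06 μg/mL: ≤ 2 μg/mL — Susceptible
Gentamicin (2 μg/mL) ≤ 2 μg/mL — Susceptible
Fosfomycin: 128 μg/mL is ≥ 8 μg/mL ⇒ Resistant
Cefazolin: 1 μg/mL is in 1–2 μg/mL ⇒ Intermediate
Nafcillin: 1 μg/mL is in 0.5–1 μg/mL — Intermediate
Clarithromycin (0.03 μg/mL) ≤ 0.12 μg/mL → Susceptible
Vancomycin: 0.12 μg/mL is ≤ 0.25 μg/mL → Susceptible

S, S, R, I, I, S, S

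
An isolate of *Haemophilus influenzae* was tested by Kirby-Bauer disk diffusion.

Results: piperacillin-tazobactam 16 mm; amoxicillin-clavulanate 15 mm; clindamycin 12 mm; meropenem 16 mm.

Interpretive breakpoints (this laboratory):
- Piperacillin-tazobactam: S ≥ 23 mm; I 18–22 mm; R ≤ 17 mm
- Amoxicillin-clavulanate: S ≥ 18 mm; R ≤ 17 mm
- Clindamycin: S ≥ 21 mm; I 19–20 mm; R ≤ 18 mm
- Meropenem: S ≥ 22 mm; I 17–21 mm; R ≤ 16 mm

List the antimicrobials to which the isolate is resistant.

piperacillin-tazobactam, amoxicillin-clavulanate, clindamycin, meropenem

Piperacillin-tazobactam (16 mm) ≤ 17 mm ⇒ resistant
Amoxicillin-clavulanate 15 mm: ≤ 17 mm ⇒ Resistant
Clindamycin 12 mm: ≤ 18 mm → resistant
Meropenem (16 mm) ≤ 16 mm ⇒ R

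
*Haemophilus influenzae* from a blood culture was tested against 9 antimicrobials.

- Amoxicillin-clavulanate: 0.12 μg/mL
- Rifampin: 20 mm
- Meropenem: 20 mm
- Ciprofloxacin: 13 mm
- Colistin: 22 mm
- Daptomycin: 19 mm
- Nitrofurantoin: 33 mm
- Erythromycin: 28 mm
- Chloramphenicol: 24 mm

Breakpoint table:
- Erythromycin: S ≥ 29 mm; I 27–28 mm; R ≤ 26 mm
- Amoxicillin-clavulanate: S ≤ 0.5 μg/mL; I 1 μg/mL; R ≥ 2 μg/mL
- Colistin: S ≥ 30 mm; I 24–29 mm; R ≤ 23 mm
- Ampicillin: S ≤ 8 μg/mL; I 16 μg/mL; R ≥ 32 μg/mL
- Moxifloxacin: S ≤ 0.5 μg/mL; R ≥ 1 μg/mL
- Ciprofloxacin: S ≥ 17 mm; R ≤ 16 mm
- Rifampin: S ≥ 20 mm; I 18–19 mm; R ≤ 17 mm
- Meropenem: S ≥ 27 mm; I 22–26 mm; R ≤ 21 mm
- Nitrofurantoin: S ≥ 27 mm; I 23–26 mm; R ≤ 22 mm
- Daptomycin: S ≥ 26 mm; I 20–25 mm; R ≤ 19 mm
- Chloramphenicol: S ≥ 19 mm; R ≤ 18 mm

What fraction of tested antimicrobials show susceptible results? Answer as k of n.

Amoxicillin-clavulanate (0.12 μg/mL) ≤ 0.5 μg/mL → S
Rifampin: 20 mm is ≥ 20 mm — susceptible
Meropenem: 20 mm is ≤ 21 mm → resistant
Ciprofloxacin (13 mm) ≤ 16 mm — resistant
Colistin (22 mm) ≤ 23 mm — R
Daptomycin 19 mm: ≤ 19 mm — resistant
Nitrofurantoin (33 mm) ≥ 27 mm → S
Erythromycin: 28 mm is in 27–28 mm → I
Chloramphenicol: 24 mm is ≥ 19 mm ⇒ S
Susceptible: 4/9

4 of 9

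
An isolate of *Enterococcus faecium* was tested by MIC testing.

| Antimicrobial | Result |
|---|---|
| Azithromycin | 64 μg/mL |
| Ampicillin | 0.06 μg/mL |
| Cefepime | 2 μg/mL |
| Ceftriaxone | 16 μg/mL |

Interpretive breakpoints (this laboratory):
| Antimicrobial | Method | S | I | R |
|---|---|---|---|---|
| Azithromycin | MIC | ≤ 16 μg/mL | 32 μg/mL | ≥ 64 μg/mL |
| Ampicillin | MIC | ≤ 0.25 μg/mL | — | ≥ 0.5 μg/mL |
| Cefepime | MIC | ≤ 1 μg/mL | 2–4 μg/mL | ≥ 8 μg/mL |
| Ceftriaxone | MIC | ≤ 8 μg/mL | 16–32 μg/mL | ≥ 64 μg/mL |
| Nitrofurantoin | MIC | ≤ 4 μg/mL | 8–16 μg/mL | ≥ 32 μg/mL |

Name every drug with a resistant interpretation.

Azithromycin (64 μg/mL) ≥ 64 μg/mL ⇒ Resistant
Ampicillin (0.06 μg/mL) ≤ 0.25 μg/mL — susceptible
Cefepime (2 μg/mL) in 2–4 μg/mL → Intermediate
Ceftriaxone 16 μg/mL: in 16–32 μg/mL → I

azithromycin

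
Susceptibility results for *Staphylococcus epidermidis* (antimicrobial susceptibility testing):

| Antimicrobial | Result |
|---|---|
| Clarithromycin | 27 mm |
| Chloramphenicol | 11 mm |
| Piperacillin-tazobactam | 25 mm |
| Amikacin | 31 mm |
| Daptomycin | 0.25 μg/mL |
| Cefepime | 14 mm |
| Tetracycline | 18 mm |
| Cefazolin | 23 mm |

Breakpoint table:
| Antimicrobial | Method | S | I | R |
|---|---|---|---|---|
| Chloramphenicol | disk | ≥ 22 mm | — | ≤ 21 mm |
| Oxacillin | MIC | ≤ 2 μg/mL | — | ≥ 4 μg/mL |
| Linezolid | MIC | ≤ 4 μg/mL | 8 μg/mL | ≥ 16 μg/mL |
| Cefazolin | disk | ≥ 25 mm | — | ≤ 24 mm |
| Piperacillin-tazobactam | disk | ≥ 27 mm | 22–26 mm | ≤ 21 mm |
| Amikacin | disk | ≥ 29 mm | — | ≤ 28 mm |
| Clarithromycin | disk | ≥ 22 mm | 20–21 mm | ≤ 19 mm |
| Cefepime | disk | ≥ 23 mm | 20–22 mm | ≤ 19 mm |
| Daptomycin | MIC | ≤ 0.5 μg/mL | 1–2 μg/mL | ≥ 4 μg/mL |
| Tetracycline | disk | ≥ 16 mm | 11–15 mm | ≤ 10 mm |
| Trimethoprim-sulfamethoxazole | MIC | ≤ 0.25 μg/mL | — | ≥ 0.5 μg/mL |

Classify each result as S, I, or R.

S, R, I, S, S, R, S, R

Clarithromycin 27 mm: ≥ 22 mm → S
Chloramphenicol (11 mm) ≤ 21 mm ⇒ resistant
Piperacillin-tazobactam 25 mm: in 22–26 mm — intermediate
Amikacin: 31 mm is ≥ 29 mm — S
Daptomycin: 0.25 μg/mL is ≤ 0.5 μg/mL ⇒ susceptible
Cefepime: 14 mm is ≤ 19 mm — R
Tetracycline: 18 mm is ≥ 16 mm → susceptible
Cefazolin 23 mm: ≤ 24 mm — Resistant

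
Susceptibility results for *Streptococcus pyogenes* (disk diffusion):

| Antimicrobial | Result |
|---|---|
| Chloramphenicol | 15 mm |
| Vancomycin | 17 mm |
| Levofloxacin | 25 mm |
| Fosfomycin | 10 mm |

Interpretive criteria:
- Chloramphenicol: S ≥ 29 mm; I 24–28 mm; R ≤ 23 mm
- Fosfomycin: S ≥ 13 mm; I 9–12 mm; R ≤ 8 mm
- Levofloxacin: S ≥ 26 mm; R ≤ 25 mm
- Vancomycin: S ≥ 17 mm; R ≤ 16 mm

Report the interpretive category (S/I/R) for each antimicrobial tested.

Chloramphenicol (15 mm) ≤ 23 mm — Resistant
Vancomycin 17 mm: ≥ 17 mm — S
Levofloxacin: 25 mm is ≤ 25 mm ⇒ R
Fosfomycin 10 mm: in 9–12 mm ⇒ I

R, S, R, I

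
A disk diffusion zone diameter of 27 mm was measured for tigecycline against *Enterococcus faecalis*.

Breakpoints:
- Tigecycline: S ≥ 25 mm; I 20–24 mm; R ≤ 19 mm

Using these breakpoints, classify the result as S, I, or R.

Tigecycline: 27 mm is ≥ 25 mm ⇒ S

S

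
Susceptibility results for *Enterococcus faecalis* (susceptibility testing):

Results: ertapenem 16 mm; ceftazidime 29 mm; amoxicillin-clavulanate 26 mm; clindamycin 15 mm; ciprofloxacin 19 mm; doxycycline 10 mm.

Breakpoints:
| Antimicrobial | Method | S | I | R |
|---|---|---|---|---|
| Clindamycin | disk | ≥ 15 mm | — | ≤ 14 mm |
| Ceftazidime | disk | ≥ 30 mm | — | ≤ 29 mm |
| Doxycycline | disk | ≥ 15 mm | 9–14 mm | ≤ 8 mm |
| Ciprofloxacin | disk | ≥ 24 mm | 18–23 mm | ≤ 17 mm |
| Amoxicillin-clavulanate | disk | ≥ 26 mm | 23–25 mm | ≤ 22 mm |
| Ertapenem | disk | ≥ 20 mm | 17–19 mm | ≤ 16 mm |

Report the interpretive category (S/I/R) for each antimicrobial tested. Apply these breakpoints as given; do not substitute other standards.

Ertapenem 16 mm: ≤ 16 mm ⇒ Resistant
Ceftazidime 29 mm: ≤ 29 mm ⇒ resistant
Amoxicillin-clavulanate: 26 mm is ≥ 26 mm → susceptible
Clindamycin: 15 mm is ≥ 15 mm → S
Ciprofloxacin (19 mm) in 18–23 mm ⇒ Intermediate
Doxycycline 10 mm: in 9–14 mm → I

R, R, S, S, I, I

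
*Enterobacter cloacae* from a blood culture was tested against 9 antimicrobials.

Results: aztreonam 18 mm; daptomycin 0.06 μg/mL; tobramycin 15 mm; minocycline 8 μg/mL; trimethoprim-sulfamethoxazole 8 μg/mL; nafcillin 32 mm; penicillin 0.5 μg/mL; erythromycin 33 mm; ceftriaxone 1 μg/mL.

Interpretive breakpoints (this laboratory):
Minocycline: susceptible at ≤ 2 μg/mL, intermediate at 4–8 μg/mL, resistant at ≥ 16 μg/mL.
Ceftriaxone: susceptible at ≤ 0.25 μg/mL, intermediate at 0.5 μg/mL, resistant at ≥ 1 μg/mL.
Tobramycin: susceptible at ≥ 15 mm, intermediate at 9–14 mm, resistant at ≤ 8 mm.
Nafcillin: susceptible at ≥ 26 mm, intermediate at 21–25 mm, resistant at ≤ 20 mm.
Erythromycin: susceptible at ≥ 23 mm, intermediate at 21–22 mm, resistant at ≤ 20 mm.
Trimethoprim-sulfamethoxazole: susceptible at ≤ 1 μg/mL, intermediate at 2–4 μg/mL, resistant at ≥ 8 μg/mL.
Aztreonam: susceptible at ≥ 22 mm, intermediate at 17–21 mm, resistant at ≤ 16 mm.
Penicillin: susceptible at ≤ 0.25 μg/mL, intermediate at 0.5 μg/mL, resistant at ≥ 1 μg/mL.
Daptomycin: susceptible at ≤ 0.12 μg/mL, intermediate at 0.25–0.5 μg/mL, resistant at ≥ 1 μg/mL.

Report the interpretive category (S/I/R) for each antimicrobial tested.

I, S, S, I, R, S, I, S, R

Aztreonam (18 mm) in 17–21 mm ⇒ Intermediate
Daptomycin: 0.06 μg/mL is ≤ 0.12 μg/mL ⇒ S
Tobramycin (15 mm) ≥ 15 mm ⇒ S
Minocycline (8 μg/mL) in 4–8 μg/mL ⇒ Intermediate
Trimethoprim-sulfamethoxazole (8 μg/mL) ≥ 8 μg/mL ⇒ Resistant
Nafcillin 32 mm: ≥ 26 mm → S
Penicillin: 0.5 μg/mL is = 0.5 μg/mL ⇒ I
Erythromycin (33 mm) ≥ 23 mm ⇒ Susceptible
Ceftriaxone 1 μg/mL: ≥ 1 μg/mL ⇒ resistant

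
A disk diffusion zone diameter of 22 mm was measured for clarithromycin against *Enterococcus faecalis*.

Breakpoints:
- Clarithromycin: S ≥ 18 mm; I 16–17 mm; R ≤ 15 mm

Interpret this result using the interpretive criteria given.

Clarithromycin 22 mm: ≥ 18 mm — Susceptible

S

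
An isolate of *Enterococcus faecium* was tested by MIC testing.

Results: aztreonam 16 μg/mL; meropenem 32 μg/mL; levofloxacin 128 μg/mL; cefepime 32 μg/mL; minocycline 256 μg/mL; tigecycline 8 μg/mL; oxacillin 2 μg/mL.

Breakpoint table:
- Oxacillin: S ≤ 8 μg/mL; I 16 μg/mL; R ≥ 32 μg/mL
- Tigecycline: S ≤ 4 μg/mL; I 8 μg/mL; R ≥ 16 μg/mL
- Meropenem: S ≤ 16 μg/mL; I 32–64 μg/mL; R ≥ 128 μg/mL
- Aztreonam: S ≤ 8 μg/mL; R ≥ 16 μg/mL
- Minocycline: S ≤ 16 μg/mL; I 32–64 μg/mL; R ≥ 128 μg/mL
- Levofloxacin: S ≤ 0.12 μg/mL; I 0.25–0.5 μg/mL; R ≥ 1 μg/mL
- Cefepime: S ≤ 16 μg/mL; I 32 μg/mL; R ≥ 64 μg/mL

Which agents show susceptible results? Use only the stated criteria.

Aztreonam 16 μg/mL: ≥ 16 μg/mL → R
Meropenem 32 μg/mL: in 32–64 μg/mL ⇒ intermediate
Levofloxacin (128 μg/mL) ≥ 1 μg/mL — R
Cefepime (32 μg/mL) = 32 μg/mL → I
Minocycline (256 μg/mL) ≥ 128 μg/mL ⇒ Resistant
Tigecycline: 8 μg/mL is = 8 μg/mL ⇒ intermediate
Oxacillin: 2 μg/mL is ≤ 8 μg/mL ⇒ S

oxacillin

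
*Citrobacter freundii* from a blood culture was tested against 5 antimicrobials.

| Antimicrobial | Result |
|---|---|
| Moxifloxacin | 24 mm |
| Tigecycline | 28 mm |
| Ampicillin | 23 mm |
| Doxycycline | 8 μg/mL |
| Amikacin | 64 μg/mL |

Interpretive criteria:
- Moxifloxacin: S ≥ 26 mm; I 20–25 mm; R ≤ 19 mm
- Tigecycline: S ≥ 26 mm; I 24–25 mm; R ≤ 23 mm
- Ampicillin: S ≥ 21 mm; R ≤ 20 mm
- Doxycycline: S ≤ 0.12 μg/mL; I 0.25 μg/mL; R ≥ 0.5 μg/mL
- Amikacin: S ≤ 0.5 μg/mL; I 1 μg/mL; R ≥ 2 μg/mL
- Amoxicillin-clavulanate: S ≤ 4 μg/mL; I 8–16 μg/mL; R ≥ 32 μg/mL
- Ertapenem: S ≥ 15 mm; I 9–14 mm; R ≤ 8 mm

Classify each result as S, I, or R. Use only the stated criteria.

I, S, S, R, R

Moxifloxacin 24 mm: in 20–25 mm → I
Tigecycline (28 mm) ≥ 26 mm → Susceptible
Ampicillin: 23 mm is ≥ 21 mm ⇒ S
Doxycycline 8 μg/mL: ≥ 0.5 μg/mL → R
Amikacin: 64 μg/mL is ≥ 2 μg/mL — resistant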